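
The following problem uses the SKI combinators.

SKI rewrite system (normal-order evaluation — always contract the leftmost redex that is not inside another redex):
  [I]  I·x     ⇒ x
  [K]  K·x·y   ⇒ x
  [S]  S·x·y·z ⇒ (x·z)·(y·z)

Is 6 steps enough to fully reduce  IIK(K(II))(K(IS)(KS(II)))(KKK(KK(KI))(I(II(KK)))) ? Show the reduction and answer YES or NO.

Answer: YES — reaches normal form I in 5 ≤ 6 steps

Working:
  start: IIK(K(II))(K(IS)(KS(II)))(KKK(KK(KI))(I(II(KK))))
  →1  IK(K(II))(K(IS)(KS(II)))(KKK(KK(KI))(I(II(KK))))
  →2  K(K(II))(K(IS)(KS(II)))(KKK(KK(KI))(I(II(KK))))
  →3  K(II)(KKK(KK(KI))(I(II(KK))))
  →4  II
  →5  I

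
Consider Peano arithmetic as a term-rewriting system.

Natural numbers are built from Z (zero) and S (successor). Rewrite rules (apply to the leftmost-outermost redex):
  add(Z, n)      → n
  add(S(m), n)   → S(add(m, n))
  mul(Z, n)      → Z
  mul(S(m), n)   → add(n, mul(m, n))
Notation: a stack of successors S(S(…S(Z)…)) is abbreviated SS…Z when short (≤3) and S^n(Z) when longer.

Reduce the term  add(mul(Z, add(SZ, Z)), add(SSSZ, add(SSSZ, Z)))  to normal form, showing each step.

  start: add(mul(Z, add(SZ, Z)), add(SSSZ, add(SSSZ, Z)))
  step 1: add(Z, add(SSSZ, add(SSSZ, Z)))
  step 2: add(SSSZ, add(SSSZ, Z))
  step 3: S(add(SSZ, add(SSSZ, Z)))
  step 4: S(S(add(SZ, add(SSSZ, Z))))
  step 5: S(S(S(add(Z, add(SSSZ, Z)))))
  step 6: S(S(S(add(SSSZ, Z))))
  step 7: S(S(S(S(add(SSZ, Z)))))
  step 8: S(S(S(S(S(add(SZ, Z))))))
  step 9: S(S(S(S(S(S(add(Z, Z)))))))
  step 10: S^6(Z)

Answer: normal form = S^6(Z)  (in 10 steps)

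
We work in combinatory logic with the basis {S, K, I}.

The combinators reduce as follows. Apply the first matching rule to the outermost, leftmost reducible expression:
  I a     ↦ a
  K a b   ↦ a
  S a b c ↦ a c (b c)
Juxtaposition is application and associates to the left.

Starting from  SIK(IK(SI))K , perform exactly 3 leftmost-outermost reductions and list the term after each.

Answer: after 3 steps: K(SI)(K(IK(SI)))K

Derivation:
  start: SIK(IK(SI))K
  [1] I(IK(SI))(K(IK(SI)))K
  [2] IK(SI)(K(IK(SI)))K
  [3] K(SI)(K(IK(SI)))K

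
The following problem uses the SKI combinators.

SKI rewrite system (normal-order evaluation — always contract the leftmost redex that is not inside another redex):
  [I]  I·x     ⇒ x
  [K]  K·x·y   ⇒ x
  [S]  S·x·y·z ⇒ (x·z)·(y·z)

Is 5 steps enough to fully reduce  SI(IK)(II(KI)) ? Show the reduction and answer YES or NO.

Answer: YES — reaches normal form I in 5 ≤ 5 steps

Reduction:
  start: SI(IK)(II(KI))
  [1] I(II(KI))(IK(II(KI)))
  [2] II(KI)(IK(II(KI)))
  [3] I(KI)(IK(II(KI)))
  [4] KI(IK(II(KI)))
  [5] I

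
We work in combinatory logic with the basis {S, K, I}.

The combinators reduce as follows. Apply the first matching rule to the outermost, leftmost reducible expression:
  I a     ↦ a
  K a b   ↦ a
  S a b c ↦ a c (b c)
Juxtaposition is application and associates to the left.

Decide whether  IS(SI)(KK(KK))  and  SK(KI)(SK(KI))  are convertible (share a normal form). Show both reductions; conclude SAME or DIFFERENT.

Term A:
  start: IS(SI)(KK(KK))
  →1  S(SI)(KK(KK))
  →2  S(SI)K

Term B:
  start: SK(KI)(SK(KI))
  →1  K(SK(KI))(KI(SK(KI)))
  →2  SK(KI)

Answer: DIFFERENT — A ⇓ S(SI)K, B ⇓ SK(KI)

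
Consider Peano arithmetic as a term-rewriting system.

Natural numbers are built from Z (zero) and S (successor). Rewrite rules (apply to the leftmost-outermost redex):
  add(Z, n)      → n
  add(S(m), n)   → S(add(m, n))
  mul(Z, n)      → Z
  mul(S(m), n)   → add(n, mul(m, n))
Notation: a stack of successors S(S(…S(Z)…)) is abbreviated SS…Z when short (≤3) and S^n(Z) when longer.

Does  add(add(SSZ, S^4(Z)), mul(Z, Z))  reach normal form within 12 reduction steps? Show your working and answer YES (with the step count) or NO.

  start: add(add(SSZ, S^4(Z)), mul(Z, Z))
  [1] add(S(add(SZ, S^4(Z))), mul(Z, Z))
  [2] S(add(add(SZ, S^4(Z)), mul(Z, Z)))
  [3] S(add(S(add(Z, S^4(Z))), mul(Z, Z)))
  [4] S(S(add(add(Z, S^4(Z)), mul(Z, Z))))
  [5] S(S(add(S^4(Z), mul(Z, Z))))
  [6] S(S(S(add(SSSZ, mul(Z, Z)))))
  [7] S(S(S(S(add(SSZ, mul(Z, Z))))))
  [8] S(S(S(S(S(add(SZ, mul(Z, Z)))))))
  [9] S(S(S(S(S(S(add(Z, mul(Z, Z))))))))
  [10] S(S(S(S(S(S(mul(Z, Z)))))))
  [11] S^6(Z)

Answer: YES — reaches normal form S^6(Z) in 11 ≤ 12 steps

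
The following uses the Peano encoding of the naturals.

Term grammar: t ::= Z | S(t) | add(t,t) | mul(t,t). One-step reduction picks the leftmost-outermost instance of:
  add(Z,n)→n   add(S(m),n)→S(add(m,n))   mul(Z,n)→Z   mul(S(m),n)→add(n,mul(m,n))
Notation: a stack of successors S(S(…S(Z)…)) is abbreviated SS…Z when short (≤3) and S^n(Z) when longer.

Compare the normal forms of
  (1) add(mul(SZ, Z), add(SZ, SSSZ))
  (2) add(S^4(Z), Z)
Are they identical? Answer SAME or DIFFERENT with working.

Answer: SAME — A ⇓ S^4(Z), B ⇓ S^4(Z)

Working:
Term A:
  start: add(mul(SZ, Z), add(SZ, SSSZ))
  [1] add(add(Z, mul(Z, Z)), add(SZ, SSSZ))
  [2] add(mul(Z, Z), add(SZ, SSSZ))
  [3] add(Z, add(SZ, SSSZ))
  [4] add(SZ, SSSZ)
  [5] S(add(Z, SSSZ))
  [6] S^4(Z)

Term B:
  start: add(S^4(Z), Z)
  [1] S(add(SSSZ, Z))
  [2] S(S(add(SSZ, Z)))
  [3] S(S(S(add(SZ, Z))))
  [4] S(S(S(S(add(Z, Z)))))
  [5] S^4(Z)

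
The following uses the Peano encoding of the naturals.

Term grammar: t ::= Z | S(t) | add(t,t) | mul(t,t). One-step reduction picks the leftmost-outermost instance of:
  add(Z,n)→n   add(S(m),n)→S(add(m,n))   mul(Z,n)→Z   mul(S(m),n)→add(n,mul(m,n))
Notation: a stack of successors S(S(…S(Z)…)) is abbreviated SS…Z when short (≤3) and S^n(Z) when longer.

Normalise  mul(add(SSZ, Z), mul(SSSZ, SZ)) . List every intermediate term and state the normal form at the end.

Answer: normal form = S^6(Z)  (in 34 steps)

Reduction:
  start: mul(add(SSZ, Z), mul(SSSZ, SZ))
  step 1: mul(S(add(SZ, Z)), mul(SSSZ, SZ))
  step 2: add(mul(SSSZ, SZ), mul(add(SZ, Z), mul(SSSZ, SZ)))
  step 3: add(add(SZ, mul(SSZ, SZ)), mul(add(SZ, Z), mul(SSSZ, SZ)))
  step 4: add(S(add(Z, mul(SSZ, SZ))), mul(add(SZ, Z), mul(SSSZ, SZ)))
  step 5: S(add(add(Z, mul(SSZ, SZ)), mul(add(SZ, Z), mul(SSSZ, SZ))))
  step 6: S(add(mul(SSZ, SZ), mul(add(SZ, Z), mul(SSSZ, SZ))))
  step 7: S(add(add(SZ, mul(SZ, SZ)), mul(add(SZ, Z), mul(SSSZ, SZ))))
  step 8: S(add(S(add(Z, mul(SZ, SZ))), mul(add(SZ, Z), mul(SSSZ, SZ))))
  step 9: S(S(add(add(Z, mul(SZ, SZ)), mul(add(SZ, Z), mul(SSSZ, SZ)))))
  step 10: S(S(add(mul(SZ, SZ), mul(add(SZ, Z), mul(SSSZ, SZ)))))
  step 11: S(S(add(add(SZ, mul(Z, SZ)), mul(add(SZ, Z), mul(SSSZ, SZ)))))
  step 12: S(S(add(S(add(Z, mul(Z, SZ))), mul(add(SZ, Z), mul(SSSZ, SZ)))))
  step 13: S(S(S(add(add(Z, mul(Z, SZ)), mul(add(SZ, Z), mul(SSSZ, SZ))))))
  step 14: S(S(S(add(mul(Z, SZ), mul(add(SZ, Z), mul(SSSZ, SZ))))))
  step 15: S(S(S(add(Z, mul(add(SZ, Z), mul(SSSZ, SZ))))))
  step 16: S(S(S(mul(add(SZ, Z), mul(SSSZ, SZ)))))
  step 17: S(S(S(mul(S(add(Z, Z)), mul(SSSZ, SZ)))))
  step 18: S(S(S(add(mul(SSSZ, SZ), mul(add(Z, Z), mul(SSSZ, SZ))))))
  step 19: S(S(S(add(add(SZ, mul(SSZ, SZ)), mul(add(Z, Z), mul(SSSZ, SZ))))))
  step 20: S(S(S(add(S(add(Z, mul(SSZ, SZ))), mul(add(Z, Z), mul(SSSZ, SZ))))))
  step 21: S(S(S(S(add(add(Z, mul(SSZ, SZ)), mul(add(Z, Z), mul(SSSZ, SZ)))))))
  step 22: S(S(S(S(add(mul(SSZ, SZ), mul(add(Z, Z), mul(SSSZ, SZ)))))))
  step 23: S(S(S(S(add(add(SZ, mul(SZ, SZ)), mul(add(Z, Z), mul(SSSZ, SZ)))))))
  step 24: S(S(S(S(add(S(add(Z, mul(SZ, SZ))), mul(add(Z, Z), mul(SSSZ, SZ)))))))
  step 25: S(S(S(S(S(add(add(Z, mul(SZ, SZ)), mul(add(Z, Z), mul(SSSZ, SZ))))))))
  step 26: S(S(S(S(S(add(mul(SZ, SZ), mul(add(Z, Z), mul(SSSZ, SZ))))))))
  step 27: S(S(S(S(S(add(add(SZ, mul(Z, SZ)), mul(add(Z, Z), mul(SSSZ, SZ))))))))
  step 28: S(S(S(S(S(add(S(add(Z, mul(Z, SZ))), mul(add(Z, Z), mul(SSSZ, SZ))))))))
  step 29: S(S(S(S(S(S(add(add(Z, mul(Z, SZ)), mul(add(Z, Z), mul(SSSZ, SZ)))))))))
  step 30: S(S(S(S(S(S(add(mul(Z, SZ), mul(add(Z, Z), mul(SSSZ, SZ)))))))))
  step 31: S(S(S(S(S(S(add(Z, mul(add(Z, Z), mul(SSSZ, SZ)))))))))
  step 32: S(S(S(S(S(S(mul(add(Z, Z), mul(SSSZ, SZ))))))))
  step 33: S(S(S(S(S(S(mul(Z, mul(SSSZ, SZ))))))))
  step 34: S^6(Z)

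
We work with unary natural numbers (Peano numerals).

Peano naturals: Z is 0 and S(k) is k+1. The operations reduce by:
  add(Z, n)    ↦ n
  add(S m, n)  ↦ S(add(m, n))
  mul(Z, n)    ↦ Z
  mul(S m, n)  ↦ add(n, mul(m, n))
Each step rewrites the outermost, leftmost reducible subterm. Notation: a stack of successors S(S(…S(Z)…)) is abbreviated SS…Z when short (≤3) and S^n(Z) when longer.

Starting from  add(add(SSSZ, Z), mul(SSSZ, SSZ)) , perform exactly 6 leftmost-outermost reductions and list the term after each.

Answer: after 6 steps: S(S(S(add(add(Z, Z), mul(SSSZ, SSZ)))))

Derivation:
  start: add(add(SSSZ, Z), mul(SSSZ, SSZ))
  →1  add(S(add(SSZ, Z)), mul(SSSZ, SSZ))
  →2  S(add(add(SSZ, Z), mul(SSSZ, SSZ)))
  →3  S(add(S(add(SZ, Z)), mul(SSSZ, SSZ)))
  →4  S(S(add(add(SZ, Z), mul(SSSZ, SSZ))))
  →5  S(S(add(S(add(Z, Z)), mul(SSSZ, SSZ))))
  →6  S(S(S(add(add(Z, Z), mul(SSSZ, SSZ)))))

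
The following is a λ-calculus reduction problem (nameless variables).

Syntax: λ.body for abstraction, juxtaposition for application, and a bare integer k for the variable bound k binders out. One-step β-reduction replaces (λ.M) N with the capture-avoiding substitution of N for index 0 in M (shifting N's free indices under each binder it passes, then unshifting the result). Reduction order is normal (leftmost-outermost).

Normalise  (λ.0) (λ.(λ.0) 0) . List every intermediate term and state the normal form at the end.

Answer: normal form = λ.0  (in 2 steps)

Derivation:
  start: (λ.0) (λ.(λ.0) 0)
  →1  λ.(λ.0) 0
  →2  λ.0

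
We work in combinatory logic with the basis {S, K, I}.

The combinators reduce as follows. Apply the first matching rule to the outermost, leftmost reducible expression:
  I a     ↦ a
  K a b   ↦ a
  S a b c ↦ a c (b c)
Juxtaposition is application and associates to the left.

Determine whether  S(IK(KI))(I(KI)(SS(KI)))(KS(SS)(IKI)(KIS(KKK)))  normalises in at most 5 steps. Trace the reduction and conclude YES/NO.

Answer: YES — reaches normal form I in 4 ≤ 5 steps

Working:
  start: S(IK(KI))(I(KI)(SS(KI)))(KS(SS)(IKI)(KIS(KKK)))
  step 1: IK(KI)(KS(SS)(IKI)(KIS(KKK)))(I(KI)(SS(KI))(KS(SS)(IKI)(KIS(KKK))))
  step 2: K(KI)(KS(SS)(IKI)(KIS(KKK)))(I(KI)(SS(KI))(KS(SS)(IKI)(KIS(KKK))))
  step 3: KI(I(KI)(SS(KI))(KS(SS)(IKI)(KIS(KKK))))
  step 4: I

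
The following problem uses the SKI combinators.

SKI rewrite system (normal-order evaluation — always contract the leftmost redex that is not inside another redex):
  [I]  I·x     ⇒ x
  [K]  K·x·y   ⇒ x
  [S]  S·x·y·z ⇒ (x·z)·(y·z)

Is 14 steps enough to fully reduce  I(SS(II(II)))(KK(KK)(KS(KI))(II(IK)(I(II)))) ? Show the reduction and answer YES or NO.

  start: I(SS(II(II)))(KK(KK)(KS(KI))(II(IK)(I(II))))
  [1] SS(II(II))(KK(KK)(KS(KI))(II(IK)(I(II))))
  [2] S(KK(KK)(KS(KI))(II(IK)(I(II))))(II(II)(KK(KK)(KS(KI))(II(IK)(I(II)))))
  [3] S(K(KS(KI))(II(IK)(I(II))))(II(II)(KK(KK)(KS(KI))(II(IK)(I(II)))))
  [4] S(KS(KI))(II(II)(KK(KK)(KS(KI))(II(IK)(I(II)))))
  [5] SS(II(II)(KK(KK)(KS(KI))(II(IK)(I(II)))))
  [6] SS(I(II)(KK(KK)(KS(KI))(II(IK)(I(II)))))
  [7] SS(II(KK(KK)(KS(KI))(II(IK)(I(II)))))
  [8] SS(I(KK(KK)(KS(KI))(II(IK)(I(II)))))
  [9] SS(KK(KK)(KS(KI))(II(IK)(I(II))))
  [10] SS(K(KS(KI))(II(IK)(I(II))))
  [11] SS(KS(KI))
  [12] SSS

Answer: YES — reaches normal form SSS in 12 ≤ 14 steps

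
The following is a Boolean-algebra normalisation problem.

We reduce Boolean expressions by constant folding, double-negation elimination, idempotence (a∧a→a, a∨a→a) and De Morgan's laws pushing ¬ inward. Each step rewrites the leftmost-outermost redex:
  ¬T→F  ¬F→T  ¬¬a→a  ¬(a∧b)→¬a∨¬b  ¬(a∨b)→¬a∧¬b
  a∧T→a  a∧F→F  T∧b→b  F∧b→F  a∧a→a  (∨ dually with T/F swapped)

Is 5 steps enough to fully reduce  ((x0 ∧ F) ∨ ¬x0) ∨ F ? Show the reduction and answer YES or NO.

Answer: YES — reaches normal form ¬x0 in 3 ≤ 5 steps

Working:
  start: ((x0 ∧ F) ∨ ¬x0) ∨ F
  step 1: (x0 ∧ F) ∨ ¬x0
  step 2: F ∨ ¬x0
  step 3: ¬x0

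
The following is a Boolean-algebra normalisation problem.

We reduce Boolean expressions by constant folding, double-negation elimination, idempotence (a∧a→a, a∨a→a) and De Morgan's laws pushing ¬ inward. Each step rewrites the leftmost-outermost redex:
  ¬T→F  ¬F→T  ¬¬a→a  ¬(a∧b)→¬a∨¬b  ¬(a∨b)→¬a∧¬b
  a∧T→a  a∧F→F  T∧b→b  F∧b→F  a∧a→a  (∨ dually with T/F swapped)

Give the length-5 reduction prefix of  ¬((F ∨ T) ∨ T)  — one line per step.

  start: ¬((F ∨ T) ∨ T)
  [1] ¬(F ∨ T) ∧ ¬T
  [2] (¬F ∧ ¬T) ∧ ¬T
  [3] (T ∧ ¬T) ∧ ¬T
  [4] ¬T ∧ ¬T
  [5] ¬T

Answer: after 5 steps: ¬T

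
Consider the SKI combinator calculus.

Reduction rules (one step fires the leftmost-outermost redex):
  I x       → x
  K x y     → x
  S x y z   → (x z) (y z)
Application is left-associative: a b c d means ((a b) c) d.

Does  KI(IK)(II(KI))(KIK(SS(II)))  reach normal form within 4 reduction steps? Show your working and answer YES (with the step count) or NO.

Answer: NO — after 4 steps the term is KI(KIK(SS(II))), not yet normal

Derivation:
  start: KI(IK)(II(KI))(KIK(SS(II)))
  step 1: I(II(KI))(KIK(SS(II)))
  step 2: II(KI)(KIK(SS(II)))
  step 3: I(KI)(KIK(SS(II)))
  step 4: KI(KIK(SS(II)))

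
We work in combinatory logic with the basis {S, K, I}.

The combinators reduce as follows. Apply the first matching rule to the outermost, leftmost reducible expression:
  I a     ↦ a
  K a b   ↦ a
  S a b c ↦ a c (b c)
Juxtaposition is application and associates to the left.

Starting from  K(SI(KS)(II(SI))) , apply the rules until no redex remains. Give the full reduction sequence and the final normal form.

Answer: normal form = K(SIS)  (in 5 steps)

Working:
  start: K(SI(KS)(II(SI)))
  [1] K(I(II(SI))(KS(II(SI))))
  [2] K(II(SI)(KS(II(SI))))
  [3] K(I(SI)(KS(II(SI))))
  [4] K(SI(KS(II(SI))))
  [5] K(SIS)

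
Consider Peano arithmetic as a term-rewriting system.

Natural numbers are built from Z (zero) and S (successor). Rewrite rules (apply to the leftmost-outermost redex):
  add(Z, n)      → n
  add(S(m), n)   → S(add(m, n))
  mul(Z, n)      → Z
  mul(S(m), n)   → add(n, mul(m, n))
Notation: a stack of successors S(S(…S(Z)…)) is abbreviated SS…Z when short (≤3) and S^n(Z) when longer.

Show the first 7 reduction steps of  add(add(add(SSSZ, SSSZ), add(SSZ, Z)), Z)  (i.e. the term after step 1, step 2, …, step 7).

  start: add(add(add(SSSZ, SSSZ), add(SSZ, Z)), Z)
  [1] add(add(S(add(SSZ, SSSZ)), add(SSZ, Z)), Z)
  [2] add(S(add(add(SSZ, SSSZ), add(SSZ, Z))), Z)
  [3] S(add(add(add(SSZ, SSSZ), add(SSZ, Z)), Z))
  [4] S(add(add(S(add(SZ, SSSZ)), add(SSZ, Z)), Z))
  [5] S(add(S(add(add(SZ, SSSZ), add(SSZ, Z))), Z))
  [6] S(S(add(add(add(SZ, SSSZ), add(SSZ, Z)), Z)))
  [7] S(S(add(add(S(add(Z, SSSZ)), add(SSZ, Z)), Z)))

Answer: after 7 steps: S(S(add(add(S(add(Z, SSSZ)), add(SSZ, Z)), Z)))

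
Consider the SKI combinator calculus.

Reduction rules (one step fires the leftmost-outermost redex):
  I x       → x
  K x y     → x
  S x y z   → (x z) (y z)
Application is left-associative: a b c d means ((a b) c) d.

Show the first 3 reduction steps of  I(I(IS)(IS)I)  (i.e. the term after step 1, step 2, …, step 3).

  start: I(I(IS)(IS)I)
  [1] I(IS)(IS)I
  [2] IS(IS)I
  [3] S(IS)I

Answer: after 3 steps: S(IS)I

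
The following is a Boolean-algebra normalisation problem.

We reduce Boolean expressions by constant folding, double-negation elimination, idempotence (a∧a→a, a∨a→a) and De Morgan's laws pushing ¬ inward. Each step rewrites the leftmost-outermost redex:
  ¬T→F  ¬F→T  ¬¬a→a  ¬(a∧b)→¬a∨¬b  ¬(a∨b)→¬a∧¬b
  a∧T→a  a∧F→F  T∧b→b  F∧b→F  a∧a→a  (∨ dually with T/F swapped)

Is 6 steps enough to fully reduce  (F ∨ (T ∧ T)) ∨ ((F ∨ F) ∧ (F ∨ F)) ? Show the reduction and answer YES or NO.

Answer: YES — reaches normal form T in 3 ≤ 6 steps

Derivation:
  start: (F ∨ (T ∧ T)) ∨ ((F ∨ F) ∧ (F ∨ F))
  step 1: (T ∧ T) ∨ ((F ∨ F) ∧ (F ∨ F))
  step 2: T ∨ ((F ∨ F) ∧ (F ∨ F))
  step 3: T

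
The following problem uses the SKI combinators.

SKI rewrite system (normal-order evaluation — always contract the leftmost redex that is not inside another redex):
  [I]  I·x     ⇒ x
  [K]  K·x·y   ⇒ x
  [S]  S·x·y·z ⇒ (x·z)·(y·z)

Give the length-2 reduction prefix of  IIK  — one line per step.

  start: IIK
  step 1: IK
  step 2: K

Answer: after 2 steps: K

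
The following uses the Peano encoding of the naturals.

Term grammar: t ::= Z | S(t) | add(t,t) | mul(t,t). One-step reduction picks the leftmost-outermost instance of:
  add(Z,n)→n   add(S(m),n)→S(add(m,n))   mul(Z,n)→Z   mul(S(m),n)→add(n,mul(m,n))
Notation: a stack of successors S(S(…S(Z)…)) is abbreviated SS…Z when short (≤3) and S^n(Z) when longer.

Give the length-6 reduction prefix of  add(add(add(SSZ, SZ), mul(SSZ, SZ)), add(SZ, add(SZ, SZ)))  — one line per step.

  start: add(add(add(SSZ, SZ), mul(SSZ, SZ)), add(SZ, add(SZ, SZ)))
  [1] add(add(S(add(SZ, SZ)), mul(SSZ, SZ)), add(SZ, add(SZ, SZ)))
  [2] add(S(add(add(SZ, SZ), mul(SSZ, SZ))), add(SZ, add(SZ, SZ)))
  [3] S(add(add(add(SZ, SZ), mul(SSZ, SZ)), add(SZ, add(SZ, SZ))))
  [4] S(add(add(S(add(Z, SZ)), mul(SSZ, SZ)), add(SZ, add(SZ, SZ))))
  [5] S(add(S(add(add(Z, SZ), mul(SSZ, SZ))), add(SZ, add(SZ, SZ))))
  [6] S(S(add(add(add(Z, SZ), mul(SSZ, SZ)), add(SZ, add(SZ, SZ)))))

Answer: after 6 steps: S(S(add(add(add(Z, SZ), mul(SSZ, SZ)), add(SZ, add(SZ, SZ)))))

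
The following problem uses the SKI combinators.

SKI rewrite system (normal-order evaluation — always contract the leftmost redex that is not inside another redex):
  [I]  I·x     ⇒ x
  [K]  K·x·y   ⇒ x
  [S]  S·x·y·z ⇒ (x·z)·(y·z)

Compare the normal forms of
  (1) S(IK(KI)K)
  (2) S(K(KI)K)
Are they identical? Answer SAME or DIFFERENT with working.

Answer: SAME — A ⇓ S(KI), B ⇓ S(KI)

Reduction:
Term A:
  start: S(IK(KI)K)
  →1  S(K(KI)K)
  →2  S(KI)

Term B:
  start: S(K(KI)K)
  →1  S(KI)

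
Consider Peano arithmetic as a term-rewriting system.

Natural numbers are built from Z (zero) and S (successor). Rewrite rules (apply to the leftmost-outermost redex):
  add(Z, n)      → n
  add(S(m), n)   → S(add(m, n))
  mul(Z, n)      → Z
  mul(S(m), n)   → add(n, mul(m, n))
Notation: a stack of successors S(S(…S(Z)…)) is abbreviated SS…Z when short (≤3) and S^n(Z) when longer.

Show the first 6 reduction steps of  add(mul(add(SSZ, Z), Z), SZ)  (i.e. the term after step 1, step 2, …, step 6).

  start: add(mul(add(SSZ, Z), Z), SZ)
  [1] add(mul(S(add(SZ, Z)), Z), SZ)
  [2] add(add(Z, mul(add(SZ, Z), Z)), SZ)
  [3] add(mul(add(SZ, Z), Z), SZ)
  [4] add(mul(S(add(Z, Z)), Z), SZ)
  [5] add(add(Z, mul(add(Z, Z), Z)), SZ)
  [6] add(mul(add(Z, Z), Z), SZ)

Answer: after 6 steps: add(mul(add(Z, Z), Z), SZ)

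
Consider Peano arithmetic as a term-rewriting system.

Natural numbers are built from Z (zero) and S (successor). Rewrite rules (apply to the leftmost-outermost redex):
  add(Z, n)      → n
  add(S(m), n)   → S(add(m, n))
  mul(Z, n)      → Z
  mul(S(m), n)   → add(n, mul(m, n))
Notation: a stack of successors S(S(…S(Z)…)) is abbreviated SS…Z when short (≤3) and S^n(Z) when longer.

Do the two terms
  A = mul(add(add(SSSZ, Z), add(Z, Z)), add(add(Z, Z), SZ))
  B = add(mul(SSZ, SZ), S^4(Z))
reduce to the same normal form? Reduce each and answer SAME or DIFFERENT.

Term A:
  start: mul(add(add(SSSZ, Z), add(Z, Z)), add(add(Z, Z), SZ))
  [1] mul(add(S(add(SSZ, Z)), add(Z, Z)), add(add(Z, Z), SZ))
  [2] mul(S(add(add(SSZ, Z), add(Z, Z))), add(add(Z, Z), SZ))
  [3] add(add(add(Z, Z), SZ), mul(add(add(SSZ, Z), add(Z, Z)), add(add(Z, Z), SZ)))
  [4] add(add(Z, SZ), mul(add(add(SSZ, Z), add(Z, Z)), add(add(Z, Z), SZ)))
  [5] add(SZ, mul(add(add(SSZ, Z), add(Z, Z)), add(add(Z, Z), SZ)))
  [6] S(add(Z, mul(add(add(SSZ, Z), add(Z, Z)), add(add(Z, Z), SZ))))
  [7] S(mul(add(add(SSZ, Z), add(Z, Z)), add(add(Z, Z), SZ)))
  [8] S(mul(add(S(add(SZ, Z)), add(Z, Z)), add(add(Z, Z), SZ)))
  [9] S(mul(S(add(add(SZ, Z), add(Z, Z))), add(add(Z, Z), SZ)))
  [10] S(add(add(add(Z, Z), SZ), mul(add(add(SZ, Z), add(Z, Z)), add(add(Z, Z), SZ))))
  [11] S(add(add(Z, SZ), mul(add(add(SZ, Z), add(Z, Z)), add(add(Z, Z), SZ))))
  [12] S(add(SZ, mul(add(add(SZ, Z), add(Z, Z)), add(add(Z, Z), SZ))))
  [13] S(S(add(Z, mul(add(add(SZ, Z), add(Z, Z)), add(add(Z, Z), SZ)))))
  [14] S(S(mul(add(add(SZ, Z), add(Z, Z)), add(add(Z, Z), SZ))))
  [15] S(S(mul(add(S(add(Z, Z)), add(Z, Z)), add(add(Z, Z), SZ))))
  [16] S(S(mul(S(add(add(Z, Z), add(Z, Z))), add(add(Z, Z), SZ))))
  [17] S(S(add(add(add(Z, Z), SZ), mul(add(add(Z, Z), add(Z, Z)), add(add(Z, Z), SZ)))))
  [18] S(S(add(add(Z, SZ), mul(add(add(Z, Z), add(Z, Z)), add(add(Z, Z), SZ)))))
  [19] S(S(add(SZ, mul(add(add(Z, Z), add(Z, Z)), add(add(Z, Z), SZ)))))
  [20] S(S(S(add(Z, mul(add(add(Z, Z), add(Z, Z)), add(add(Z, Z), SZ))))))
  [21] S(S(S(mul(add(add(Z, Z), add(Z, Z)), add(add(Z, Z), SZ)))))
  [22] S(S(S(mul(add(Z, add(Z, Z)), add(add(Z, Z), SZ)))))
  [23] S(S(S(mul(add(Z, Z), add(add(Z, Z), SZ)))))
  [24] S(S(S(mul(Z, add(add(Z, Z), SZ)))))
  [25] SSSZ

Term B:
  start: add(mul(SSZ, SZ), S^4(Z))
  [1] add(add(SZ, mul(SZ, SZ)), S^4(Z))
  [2] add(S(add(Z, mul(SZ, SZ))), S^4(Z))
  [3] S(add(add(Z, mul(SZ, SZ)), S^4(Z)))
  [4] S(add(mul(SZ, SZ), S^4(Z)))
  [5] S(add(add(SZ, mul(Z, SZ)), S^4(Z)))
  [6] S(add(S(add(Z, mul(Z, SZ))), S^4(Z)))
  [7] S(S(add(add(Z, mul(Z, SZ)), S^4(Z))))
  [8] S(S(add(mul(Z, SZ), S^4(Z))))
  [9] S(S(add(Z, S^4(Z))))
  [10] S^6(Z)

Answer: DIFFERENT — A ⇓ SSSZ, B ⇓ S^6(Z)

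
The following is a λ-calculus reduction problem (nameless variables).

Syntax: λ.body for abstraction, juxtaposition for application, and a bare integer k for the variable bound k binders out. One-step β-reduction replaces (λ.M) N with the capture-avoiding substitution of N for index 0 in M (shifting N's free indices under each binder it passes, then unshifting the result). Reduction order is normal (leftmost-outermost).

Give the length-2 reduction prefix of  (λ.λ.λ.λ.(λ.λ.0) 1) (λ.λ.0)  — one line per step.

  start: (λ.λ.λ.λ.(λ.λ.0) 1) (λ.λ.0)
  step 1: λ.λ.λ.(λ.λ.0) 1
  step 2: λ.λ.λ.λ.0

Answer: after 2 steps: λ.λ.λ.λ.0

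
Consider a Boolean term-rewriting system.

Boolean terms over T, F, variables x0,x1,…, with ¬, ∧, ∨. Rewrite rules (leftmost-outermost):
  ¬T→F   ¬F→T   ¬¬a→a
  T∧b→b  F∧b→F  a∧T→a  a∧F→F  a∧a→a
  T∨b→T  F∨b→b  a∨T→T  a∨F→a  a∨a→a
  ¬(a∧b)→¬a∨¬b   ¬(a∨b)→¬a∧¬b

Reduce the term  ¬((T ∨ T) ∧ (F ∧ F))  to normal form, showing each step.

  start: ¬((T ∨ T) ∧ (F ∧ F))
  step 1: ¬(T ∨ T) ∨ ¬(F ∧ F)
  step 2: (¬T ∧ ¬T) ∨ ¬(F ∧ F)
  step 3: ¬T ∨ ¬(F ∧ F)
  step 4: F ∨ ¬(F ∧ F)
  step 5: ¬(F ∧ F)
  step 6: ¬F ∨ ¬F
  step 7: ¬F
  step 8: T

Answer: normal form = T  (in 8 steps)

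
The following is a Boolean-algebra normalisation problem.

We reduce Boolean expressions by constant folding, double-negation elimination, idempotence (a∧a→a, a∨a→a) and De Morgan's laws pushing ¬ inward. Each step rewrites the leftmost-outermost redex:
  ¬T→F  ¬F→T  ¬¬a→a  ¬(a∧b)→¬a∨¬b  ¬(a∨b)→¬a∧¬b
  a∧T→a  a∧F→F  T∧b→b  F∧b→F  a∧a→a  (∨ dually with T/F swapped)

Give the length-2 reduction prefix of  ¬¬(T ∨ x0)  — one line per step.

Answer: after 2 steps: T

Reduction:
  start: ¬¬(T ∨ x0)
  →1  T ∨ x0
  →2  T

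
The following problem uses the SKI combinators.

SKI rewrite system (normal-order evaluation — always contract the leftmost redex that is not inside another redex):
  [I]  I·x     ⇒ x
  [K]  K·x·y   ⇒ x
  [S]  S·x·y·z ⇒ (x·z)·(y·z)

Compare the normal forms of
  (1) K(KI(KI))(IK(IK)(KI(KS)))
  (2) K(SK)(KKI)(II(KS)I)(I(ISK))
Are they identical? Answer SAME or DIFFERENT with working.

Term A:
  start: K(KI(KI))(IK(IK)(KI(KS)))
  [1] KI(KI)
  [2] I

Term B:
  start: K(SK)(KKI)(II(KS)I)(I(ISK))
  [1] SK(II(KS)I)(I(ISK))
  [2] K(I(ISK))(II(KS)I(I(ISK)))
  [3] I(ISK)
  [4] ISK
  [5] SK

Answer: DIFFERENT — A ⇓ I, B ⇓ SK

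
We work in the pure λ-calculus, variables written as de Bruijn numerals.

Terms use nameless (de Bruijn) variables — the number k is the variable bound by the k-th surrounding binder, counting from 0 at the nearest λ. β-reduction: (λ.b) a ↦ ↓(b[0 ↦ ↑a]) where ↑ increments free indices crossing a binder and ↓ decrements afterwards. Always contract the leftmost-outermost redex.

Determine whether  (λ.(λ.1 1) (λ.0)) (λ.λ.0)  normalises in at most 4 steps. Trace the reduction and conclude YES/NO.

Answer: YES — reaches normal form λ.0 in 3 ≤ 4 steps

Derivation:
  start: (λ.(λ.1 1) (λ.0)) (λ.λ.0)
  [1] (λ.(λ.λ.0) (λ.λ.0)) (λ.0)
  [2] (λ.λ.0) (λ.λ.0)
  [3] λ.0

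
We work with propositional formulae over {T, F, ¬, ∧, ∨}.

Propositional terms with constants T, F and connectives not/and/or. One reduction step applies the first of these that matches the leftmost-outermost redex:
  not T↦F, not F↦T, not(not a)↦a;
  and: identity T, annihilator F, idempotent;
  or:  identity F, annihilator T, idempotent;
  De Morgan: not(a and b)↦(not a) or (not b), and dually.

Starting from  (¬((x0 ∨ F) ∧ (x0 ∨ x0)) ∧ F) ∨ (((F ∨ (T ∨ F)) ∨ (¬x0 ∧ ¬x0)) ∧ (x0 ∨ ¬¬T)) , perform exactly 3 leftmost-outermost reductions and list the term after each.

Answer: after 3 steps: ((T ∨ F) ∨ (¬x0 ∧ ¬x0)) ∧ (x0 ∨ ¬¬T)

Working:
  start: (¬((x0 ∨ F) ∧ (x0 ∨ x0)) ∧ F) ∨ (((F ∨ (T ∨ F)) ∨ (¬x0 ∧ ¬x0)) ∧ (x0 ∨ ¬¬T))
  →1  F ∨ (((F ∨ (T ∨ F)) ∨ (¬x0 ∧ ¬x0)) ∧ (x0 ∨ ¬¬T))
  →2  ((F ∨ (T ∨ F)) ∨ (¬x0 ∧ ¬x0)) ∧ (x0 ∨ ¬¬T)
  →3  ((T ∨ F) ∨ (¬x0 ∧ ¬x0)) ∧ (x0 ∨ ¬¬T)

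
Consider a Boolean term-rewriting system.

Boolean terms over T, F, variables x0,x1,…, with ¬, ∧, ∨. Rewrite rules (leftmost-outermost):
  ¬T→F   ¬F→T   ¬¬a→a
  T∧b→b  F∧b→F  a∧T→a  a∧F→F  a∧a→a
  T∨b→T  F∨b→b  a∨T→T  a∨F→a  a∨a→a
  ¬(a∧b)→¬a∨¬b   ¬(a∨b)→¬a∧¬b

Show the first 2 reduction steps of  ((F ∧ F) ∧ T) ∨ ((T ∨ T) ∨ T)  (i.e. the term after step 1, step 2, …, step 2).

  start: ((F ∧ F) ∧ T) ∨ ((T ∨ T) ∨ T)
  [1] (F ∧ F) ∨ ((T ∨ T) ∨ T)
  [2] F ∨ ((T ∨ T) ∨ T)

Answer: after 2 steps: F ∨ ((T ∨ T) ∨ T)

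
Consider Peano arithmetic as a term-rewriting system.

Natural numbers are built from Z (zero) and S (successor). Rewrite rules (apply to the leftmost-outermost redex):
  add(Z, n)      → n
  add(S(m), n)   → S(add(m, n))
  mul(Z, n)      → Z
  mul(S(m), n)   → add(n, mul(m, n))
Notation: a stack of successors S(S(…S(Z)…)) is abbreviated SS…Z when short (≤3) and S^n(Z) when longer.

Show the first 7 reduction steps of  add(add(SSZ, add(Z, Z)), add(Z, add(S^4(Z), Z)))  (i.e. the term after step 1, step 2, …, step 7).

  start: add(add(SSZ, add(Z, Z)), add(Z, add(S^4(Z), Z)))
  [1] add(S(add(SZ, add(Z, Z))), add(Z, add(S^4(Z), Z)))
  [2] S(add(add(SZ, add(Z, Z)), add(Z, add(S^4(Z), Z))))
  [3] S(add(S(add(Z, add(Z, Z))), add(Z, add(S^4(Z), Z))))
  [4] S(S(add(add(Z, add(Z, Z)), add(Z, add(S^4(Z), Z)))))
  [5] S(S(add(add(Z, Z), add(Z, add(S^4(Z), Z)))))
  [6] S(S(add(Z, add(Z, add(S^4(Z), Z)))))
  [7] S(S(add(Z, add(S^4(Z), Z))))

Answer: after 7 steps: S(S(add(Z, add(S^4(Z), Z))))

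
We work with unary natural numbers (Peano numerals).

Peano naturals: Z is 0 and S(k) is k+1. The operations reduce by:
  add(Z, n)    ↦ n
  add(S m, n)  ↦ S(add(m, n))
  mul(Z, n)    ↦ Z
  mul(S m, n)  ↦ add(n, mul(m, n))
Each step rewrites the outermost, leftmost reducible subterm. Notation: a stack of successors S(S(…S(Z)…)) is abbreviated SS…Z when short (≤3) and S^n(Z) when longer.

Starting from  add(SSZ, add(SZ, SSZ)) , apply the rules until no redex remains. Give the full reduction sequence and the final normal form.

  start: add(SSZ, add(SZ, SSZ))
  [1] S(add(SZ, add(SZ, SSZ)))
  [2] S(S(add(Z, add(SZ, SSZ))))
  [3] S(S(add(SZ, SSZ)))
  [4] S(S(S(add(Z, SSZ))))
  [5] S^5(Z)

Answer: normal form = S^5(Z)  (in 5 steps)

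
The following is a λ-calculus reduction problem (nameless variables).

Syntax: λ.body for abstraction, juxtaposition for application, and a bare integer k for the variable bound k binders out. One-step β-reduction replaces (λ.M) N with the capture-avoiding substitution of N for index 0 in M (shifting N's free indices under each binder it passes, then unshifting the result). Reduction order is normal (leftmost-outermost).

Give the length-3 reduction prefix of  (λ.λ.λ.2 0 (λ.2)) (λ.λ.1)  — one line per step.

Answer: after 3 steps: λ.λ.0

Reduction:
  start: (λ.λ.λ.2 0 (λ.2)) (λ.λ.1)
  →1  λ.λ.(λ.λ.1) 0 (λ.2)
  →2  λ.λ.(λ.1) (λ.2)
  →3  λ.λ.0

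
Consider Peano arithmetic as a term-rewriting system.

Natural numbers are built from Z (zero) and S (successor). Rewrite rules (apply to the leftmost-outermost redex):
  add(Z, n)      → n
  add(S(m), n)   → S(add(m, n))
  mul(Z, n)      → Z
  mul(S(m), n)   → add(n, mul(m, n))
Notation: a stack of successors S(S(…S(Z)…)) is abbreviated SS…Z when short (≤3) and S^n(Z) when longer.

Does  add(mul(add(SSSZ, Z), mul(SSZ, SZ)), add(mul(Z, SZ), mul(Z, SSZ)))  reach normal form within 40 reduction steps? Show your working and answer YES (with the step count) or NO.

Answer: NO — after 40 steps the term is S(S(S(S(S(S(add(add(mul(Z, SZ), mul(add(Z, Z), mul(SSZ, SZ))), add(mul(Z, SZ), mul(Z, SSZ))))))))), not yet normal

Derivation:
  start: add(mul(add(SSSZ, Z), mul(SSZ, SZ)), add(mul(Z, SZ), mul(Z, SSZ)))
  step 1: add(mul(S(add(SSZ, Z)), mul(SSZ, SZ)), add(mul(Z, SZ), mul(Z, SSZ)))
  step 2: add(add(mul(SSZ, SZ), mul(add(SSZ, Z), mul(SSZ, SZ))), add(mul(Z, SZ), mul(Z, SSZ)))
  step 3: add(add(add(SZ, mul(SZ, SZ)), mul(add(SSZ, Z), mul(SSZ, SZ))), add(mul(Z, SZ), mul(Z, SSZ)))
  step 4: add(add(S(add(Z, mul(SZ, SZ))), mul(add(SSZ, Z), mul(SSZ, SZ))), add(mul(Z, SZ), mul(Z, SSZ)))
  step 5: add(S(add(add(Z, mul(SZ, SZ)), mul(add(SSZ, Z), mul(SSZ, SZ)))), add(mul(Z, SZ), mul(Z, SSZ)))
  step 6: S(add(add(add(Z, mul(SZ, SZ)), mul(add(SSZ, Z), mul(SSZ, SZ))), add(mul(Z, SZ), mul(Z, SSZ))))
  step 7: S(add(add(mul(SZ, SZ), mul(add(SSZ, Z), mul(SSZ, SZ))), add(mul(Z, SZ), mul(Z, SSZ))))
  step 8: S(add(add(add(SZ, mul(Z, SZ)), mul(add(SSZ, Z), mul(SSZ, SZ))), add(mul(Z, SZ), mul(Z, SSZ))))
  step 9: S(add(add(S(add(Z, mul(Z, SZ))), mul(add(SSZ, Z), mul(SSZ, SZ))), add(mul(Z, SZ), mul(Z, SSZ))))
  step 10: S(add(S(add(add(Z, mul(Z, SZ)), mul(add(SSZ, Z), mul(SSZ, SZ)))), add(mul(Z, SZ), mul(Z, SSZ))))
  step 11: S(S(add(add(add(Z, mul(Z, SZ)), mul(add(SSZ, Z), mul(SSZ, SZ))), add(mul(Z, SZ), mul(Z, SSZ)))))
  step 12: S(S(add(add(mul(Z, SZ), mul(add(SSZ, Z), mul(SSZ, SZ))), add(mul(Z, SZ), mul(Z, SSZ)))))
  step 13: S(S(add(add(Z, mul(add(SSZ, Z), mul(SSZ, SZ))), add(mul(Z, SZ), mul(Z, SSZ)))))
  step 14: S(S(add(mul(add(SSZ, Z), mul(SSZ, SZ)), add(mul(Z, SZ), mul(Z, SSZ)))))
  step 15: S(S(add(mul(S(add(SZ, Z)), mul(SSZ, SZ)), add(mul(Z, SZ), mul(Z, SSZ)))))
  step 16: S(S(add(add(mul(SSZ, SZ), mul(add(SZ, Z), mul(SSZ, SZ))), add(mul(Z, SZ), mul(Z, SSZ)))))
  step 17: S(S(add(add(add(SZ, mul(SZ, SZ)), mul(add(SZ, Z), mul(SSZ, SZ))), add(mul(Z, SZ), mul(Z, SSZ)))))
  step 18: S(S(add(add(S(add(Z, mul(SZ, SZ))), mul(add(SZ, Z), mul(SSZ, SZ))), add(mul(Z, SZ), mul(Z, SSZ)))))
  step 19: S(S(add(S(add(add(Z, mul(SZ, SZ)), mul(add(SZ, Z), mul(SSZ, SZ)))), add(mul(Z, SZ), mul(Z, SSZ)))))
  step 20: S(S(S(add(add(add(Z, mul(SZ, SZ)), mul(add(SZ, Z), mul(SSZ, SZ))), add(mul(Z, SZ), mul(Z, SSZ))))))
  step 21: S(S(S(add(add(mul(SZ, SZ), mul(add(SZ, Z), mul(SSZ, SZ))), add(mul(Z, SZ), mul(Z, SSZ))))))
  step 22: S(S(S(add(add(add(SZ, mul(Z, SZ)), mul(add(SZ, Z), mul(SSZ, SZ))), add(mul(Z, SZ), mul(Z, SSZ))))))
  step 23: S(S(S(add(add(S(add(Z, mul(Z, SZ))), mul(add(SZ, Z), mul(SSZ, SZ))), add(mul(Z, SZ), mul(Z, SSZ))))))
  step 24: S(S(S(add(S(add(add(Z, mul(Z, SZ)), mul(add(SZ, Z), mul(SSZ, SZ)))), add(mul(Z, SZ), mul(Z, SSZ))))))
  step 25: S(S(S(S(add(add(add(Z, mul(Z, SZ)), mul(add(SZ, Z), mul(SSZ, SZ))), add(mul(Z, SZ), mul(Z, SSZ)))))))
  step 26: S(S(S(S(add(add(mul(Z, SZ), mul(add(SZ, Z), mul(SSZ, SZ))), add(mul(Z, SZ), mul(Z, SSZ)))))))
  step 27: S(S(S(S(add(add(Z, mul(add(SZ, Z), mul(SSZ, SZ))), add(mul(Z, SZ), mul(Z, SSZ)))))))
  step 28: S(S(S(S(add(mul(add(SZ, Z), mul(SSZ, SZ)), add(mul(Z, SZ), mul(Z, SSZ)))))))
  step 29: S(S(S(S(add(mul(S(add(Z, Z)), mul(SSZ, SZ)), add(mul(Z, SZ), mul(Z, SSZ)))))))
  step 30: S(S(S(S(add(add(mul(SSZ, SZ), mul(add(Z, Z), mul(SSZ, SZ))), add(mul(Z, SZ), mul(Z, SSZ)))))))
  step 31: S(S(S(S(add(add(add(SZ, mul(SZ, SZ)), mul(add(Z, Z), mul(SSZ, SZ))), add(mul(Z, SZ), mul(Z, SSZ)))))))
  step 32: S(S(S(S(add(add(S(add(Z, mul(SZ, SZ))), mul(add(Z, Z), mul(SSZ, SZ))), add(mul(Z, SZ), mul(Z, SSZ)))))))
  step 33: S(S(S(S(add(S(add(add(Z, mul(SZ, SZ)), mul(add(Z, Z), mul(SSZ, SZ)))), add(mul(Z, SZ), mul(Z, SSZ)))))))
  step 34: S(S(S(S(S(add(add(add(Z, mul(SZ, SZ)), mul(add(Z, Z), mul(SSZ, SZ))), add(mul(Z, SZ), mul(Z, SSZ))))))))
  step 35: S(S(S(S(S(add(add(mul(SZ, SZ), mul(add(Z, Z), mul(SSZ, SZ))), add(mul(Z, SZ), mul(Z, SSZ))))))))
  step 36: S(S(S(S(S(add(add(add(SZ, mul(Z, SZ)), mul(add(Z, Z), mul(SSZ, SZ))), add(mul(Z, SZ), mul(Z, SSZ))))))))
  step 37: S(S(S(S(S(add(add(S(add(Z, mul(Z, SZ))), mul(add(Z, Z), mul(SSZ, SZ))), add(mul(Z, SZ), mul(Z, SSZ))))))))
  step 38: S(S(S(S(S(add(S(add(add(Z, mul(Z, SZ)), mul(add(Z, Z), mul(SSZ, SZ)))), add(mul(Z, SZ), mul(Z, SSZ))))))))
  step 39: S(S(S(S(S(S(add(add(add(Z, mul(Z, SZ)), mul(add(Z, Z), mul(SSZ, SZ))), add(mul(Z, SZ), mul(Z, SSZ)))))))))
  step 40: S(S(S(S(S(S(add(add(mul(Z, SZ), mul(add(Z, Z), mul(SSZ, SZ))), add(mul(Z, SZ), mul(Z, SSZ)))))))))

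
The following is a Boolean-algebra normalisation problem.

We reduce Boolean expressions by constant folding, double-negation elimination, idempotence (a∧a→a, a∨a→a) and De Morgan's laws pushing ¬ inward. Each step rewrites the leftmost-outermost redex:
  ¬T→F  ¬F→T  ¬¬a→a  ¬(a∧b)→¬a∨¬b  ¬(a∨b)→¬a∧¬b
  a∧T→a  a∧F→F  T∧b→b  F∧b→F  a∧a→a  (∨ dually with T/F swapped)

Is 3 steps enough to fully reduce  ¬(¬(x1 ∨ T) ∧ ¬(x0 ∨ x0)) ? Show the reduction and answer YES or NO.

Answer: NO — after 3 steps the term is T ∨ ¬¬(x0 ∨ x0), not yet normal

Working:
  start: ¬(¬(x1 ∨ T) ∧ ¬(x0 ∨ x0))
  →1  ¬¬(x1 ∨ T) ∨ ¬¬(x0 ∨ x0)
  →2  (x1 ∨ T) ∨ ¬¬(x0 ∨ x0)
  →3  T ∨ ¬¬(x0 ∨ x0)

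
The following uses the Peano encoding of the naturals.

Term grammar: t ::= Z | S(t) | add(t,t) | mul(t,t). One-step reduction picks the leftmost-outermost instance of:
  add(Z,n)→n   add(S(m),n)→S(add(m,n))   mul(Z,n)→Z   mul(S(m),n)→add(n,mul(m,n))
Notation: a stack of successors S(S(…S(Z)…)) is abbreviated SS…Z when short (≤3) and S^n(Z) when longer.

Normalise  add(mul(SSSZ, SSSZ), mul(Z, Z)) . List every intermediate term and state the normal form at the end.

Answer: normal form = S^9(Z)  (in 27 steps)

Derivation:
  start: add(mul(SSSZ, SSSZ), mul(Z, Z))
  [1] add(add(SSSZ, mul(SSZ, SSSZ)), mul(Z, Z))
  [2] add(S(add(SSZ, mul(SSZ, SSSZ))), mul(Z, Z))
  [3] S(add(add(SSZ, mul(SSZ, SSSZ)), mul(Z, Z)))
  [4] S(add(S(add(SZ, mul(SSZ, SSSZ))), mul(Z, Z)))
  [5] S(S(add(add(SZ, mul(SSZ, SSSZ)), mul(Z, Z))))
  [6] S(S(add(S(add(Z, mul(SSZ, SSSZ))), mul(Z, Z))))
  [7] S(S(S(add(add(Z, mul(SSZ, SSSZ)), mul(Z, Z)))))
  [8] S(S(S(add(mul(SSZ, SSSZ), mul(Z, Z)))))
  [9] S(S(S(add(add(SSSZ, mul(SZ, SSSZ)), mul(Z, Z)))))
  [10] S(S(S(add(S(add(SSZ, mul(SZ, SSSZ))), mul(Z, Z)))))
  [11] S(S(S(S(add(add(SSZ, mul(SZ, SSSZ)), mul(Z, Z))))))
  [12] S(S(S(S(add(S(add(SZ, mul(SZ, SSSZ))), mul(Z, Z))))))
  [13] S(S(S(S(S(add(add(SZ, mul(SZ, SSSZ)), mul(Z, Z)))))))
  [14] S(S(S(S(S(add(S(add(Z, mul(SZ, SSSZ))), mul(Z, Z)))))))
  [15] S(S(S(S(S(S(add(add(Z, mul(SZ, SSSZ)), mul(Z, Z))))))))
  [16] S(S(S(S(S(S(add(mul(SZ, SSSZ), mul(Z, Z))))))))
  [17] S(S(S(S(S(S(add(add(SSSZ, mul(Z, SSSZ)), mul(Z, Z))))))))
  [18] S(S(S(S(S(S(add(S(add(SSZ, mul(Z, SSSZ))), mul(Z, Z))))))))
  [19] S(S(S(S(S(S(S(add(add(SSZ, mul(Z, SSSZ)), mul(Z, Z)))))))))
  [20] S(S(S(S(S(S(S(add(S(add(SZ, mul(Z, SSSZ))), mul(Z, Z)))))))))
  [21] S(S(S(S(S(S(S(S(add(add(SZ, mul(Z, SSSZ)), mul(Z, Z))))))))))
  [22] S(S(S(S(S(S(S(S(add(S(add(Z, mul(Z, SSSZ))), mul(Z, Z))))))))))
  [23] S(S(S(S(S(S(S(S(S(add(add(Z, mul(Z, SSSZ)), mul(Z, Z)))))))))))
  [24] S(S(S(S(S(S(S(S(S(add(mul(Z, SSSZ), mul(Z, Z)))))))))))
  [25] S(S(S(S(S(S(S(S(S(add(Z, mul(Z, Z)))))))))))
  [26] S(S(S(S(S(S(S(S(S(mul(Z, Z))))))))))
  [27] S^9(Z)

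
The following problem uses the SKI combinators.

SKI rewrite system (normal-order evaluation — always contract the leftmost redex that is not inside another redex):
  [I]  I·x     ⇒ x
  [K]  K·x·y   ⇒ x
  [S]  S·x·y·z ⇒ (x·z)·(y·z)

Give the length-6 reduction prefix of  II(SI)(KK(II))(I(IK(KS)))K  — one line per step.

Answer: after 6 steps: K(KS)(KK(II)(I(IK(KS))))K

Working:
  start: II(SI)(KK(II))(I(IK(KS)))K
  step 1: I(SI)(KK(II))(I(IK(KS)))K
  step 2: SI(KK(II))(I(IK(KS)))K
  step 3: I(I(IK(KS)))(KK(II)(I(IK(KS))))K
  step 4: I(IK(KS))(KK(II)(I(IK(KS))))K
  step 5: IK(KS)(KK(II)(I(IK(KS))))K
  step 6: K(KS)(KK(II)(I(IK(KS))))K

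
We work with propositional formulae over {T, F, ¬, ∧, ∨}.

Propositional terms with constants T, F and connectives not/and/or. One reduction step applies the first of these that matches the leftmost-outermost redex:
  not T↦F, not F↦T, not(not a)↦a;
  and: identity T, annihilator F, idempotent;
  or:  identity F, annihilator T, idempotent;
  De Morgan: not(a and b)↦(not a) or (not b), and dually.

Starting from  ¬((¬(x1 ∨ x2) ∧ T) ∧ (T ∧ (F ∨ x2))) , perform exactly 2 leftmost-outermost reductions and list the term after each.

  start: ¬((¬(x1 ∨ x2) ∧ T) ∧ (T ∧ (F ∨ x2)))
  [1] ¬(¬(x1 ∨ x2) ∧ T) ∨ ¬(T ∧ (F ∨ x2))
  [2] (¬¬(x1 ∨ x2) ∨ ¬T) ∨ ¬(T ∧ (F ∨ x2))

Answer: after 2 steps: (¬¬(x1 ∨ x2) ∨ ¬T) ∨ ¬(T ∧ (F ∨ x2))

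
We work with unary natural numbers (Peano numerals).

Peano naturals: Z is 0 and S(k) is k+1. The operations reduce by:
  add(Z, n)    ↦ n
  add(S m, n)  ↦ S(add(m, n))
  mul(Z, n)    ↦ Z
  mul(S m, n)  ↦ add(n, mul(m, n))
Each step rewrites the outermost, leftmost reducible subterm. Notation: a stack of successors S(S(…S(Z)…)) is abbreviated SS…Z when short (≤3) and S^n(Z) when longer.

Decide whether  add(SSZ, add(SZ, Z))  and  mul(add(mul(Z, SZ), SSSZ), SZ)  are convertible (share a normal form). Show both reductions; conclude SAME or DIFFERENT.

Answer: SAME — A ⇓ SSSZ, B ⇓ SSSZ

Derivation:
Term A:
  start: add(SSZ, add(SZ, Z))
  step 1: S(add(SZ, add(SZ, Z)))
  step 2: S(S(add(Z, add(SZ, Z))))
  step 3: S(S(add(SZ, Z)))
  step 4: S(S(S(add(Z, Z))))
  step 5: SSSZ

Term B:
  start: mul(add(mul(Z, SZ), SSSZ), SZ)
  step 1: mul(add(Z, SSSZ), SZ)
  step 2: mul(SSSZ, SZ)
  step 3: add(SZ, mul(SSZ, SZ))
  step 4: S(add(Z, mul(SSZ, SZ)))
  step 5: S(mul(SSZ, SZ))
  step 6: S(add(SZ, mul(SZ, SZ)))
  step 7: S(S(add(Z, mul(SZ, SZ))))
  step 8: S(S(mul(SZ, SZ)))
  step 9: S(S(add(SZ, mul(Z, SZ))))
  step 10: S(S(S(add(Z, mul(Z, SZ)))))
  step 11: S(S(S(mul(Z, SZ))))
  step 12: SSSZ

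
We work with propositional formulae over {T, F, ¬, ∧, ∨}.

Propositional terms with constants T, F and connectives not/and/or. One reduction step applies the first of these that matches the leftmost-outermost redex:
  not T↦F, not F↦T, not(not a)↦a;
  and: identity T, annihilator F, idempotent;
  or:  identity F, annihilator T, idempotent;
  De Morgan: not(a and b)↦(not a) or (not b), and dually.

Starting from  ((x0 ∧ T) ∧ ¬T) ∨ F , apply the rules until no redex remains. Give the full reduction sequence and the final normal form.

Answer: normal form = F  (in 4 steps)

Reduction:
  start: ((x0 ∧ T) ∧ ¬T) ∨ F
  →1  (x0 ∧ T) ∧ ¬T
  →2  x0 ∧ ¬T
  →3  x0 ∧ F
  →4  F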